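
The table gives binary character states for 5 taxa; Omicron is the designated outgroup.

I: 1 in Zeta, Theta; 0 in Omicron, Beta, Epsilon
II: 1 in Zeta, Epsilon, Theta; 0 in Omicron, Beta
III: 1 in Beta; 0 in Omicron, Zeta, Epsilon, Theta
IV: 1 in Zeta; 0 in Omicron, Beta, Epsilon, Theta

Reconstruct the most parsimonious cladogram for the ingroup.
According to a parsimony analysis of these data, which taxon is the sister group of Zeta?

The outgroup has state '0' for every character, so '1' is the derived state throughout.
Only Theta and Zeta show the derived state '1' for I, supporting them as a clade.
II: derived state '1' in Epsilon, Theta, and Zeta only — synapomorphy for {Epsilon, Theta, Zeta}.
III (derived state '1') is unique to Beta (autapomorphy; uninformative for grouping).
IV: derived state '1' in Zeta only — an autapomorphy, so it tells us nothing about relationships among taxa.
Most parsimonious ingroup topology: (((Zeta,Theta),Epsilon),Beta).
Zeta and Theta form a cherry on this tree, so they are sister taxa.

Theta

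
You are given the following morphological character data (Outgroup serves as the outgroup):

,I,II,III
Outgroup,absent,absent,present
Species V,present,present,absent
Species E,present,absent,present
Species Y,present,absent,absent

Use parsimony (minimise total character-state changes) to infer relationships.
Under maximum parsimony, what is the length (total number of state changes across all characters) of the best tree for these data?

3

Character polarity is set by the outgroup: the derived state is whichever differs from the outgroup's state, so for III the derived state is 'absent', and for the remaining characters it is 'present'.
All ingroup taxa share the derived state 'present' for I; it defines the ingroup but does not resolve relationships within it.
II: derived state 'present' in Species V only — an autapomorphy, so it tells us nothing about relationships among taxa.
Only Species V and Species Y show the derived state 'absent' for III, supporting them as a clade.
Most parsimonious ingroup topology: ((Species V,Species Y),Species E).
Changes per character on this tree: I: 1; II: 1; III: 1.
Total = 3.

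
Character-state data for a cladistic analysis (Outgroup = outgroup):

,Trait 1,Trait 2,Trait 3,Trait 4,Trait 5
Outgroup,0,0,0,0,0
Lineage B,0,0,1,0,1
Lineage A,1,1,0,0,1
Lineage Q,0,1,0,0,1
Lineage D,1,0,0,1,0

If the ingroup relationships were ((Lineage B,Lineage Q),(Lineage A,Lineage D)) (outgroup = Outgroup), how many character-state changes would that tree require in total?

Map each character onto ((Lineage B,Lineage Q),(Lineage A,Lineage D)) (rooted by Outgroup) and count the minimum state changes it requires (Fitch parsimony):
Trait 1: 1; Trait 2: 2; Trait 3: 1; Trait 4: 1; Trait 5: 2.
Total tree length = 7.

7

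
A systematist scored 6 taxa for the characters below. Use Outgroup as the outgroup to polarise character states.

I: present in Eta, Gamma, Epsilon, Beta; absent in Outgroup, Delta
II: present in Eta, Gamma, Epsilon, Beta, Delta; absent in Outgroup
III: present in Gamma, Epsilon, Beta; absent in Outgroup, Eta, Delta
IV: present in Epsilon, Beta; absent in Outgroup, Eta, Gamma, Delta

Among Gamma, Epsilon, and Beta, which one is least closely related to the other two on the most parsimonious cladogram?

The outgroup has state 'absent' for every character, so 'present' is the derived state throughout.
I (derived state 'present') is shared by Beta, Epsilon, Eta, and Gamma — a synapomorphy uniting that clade.
All ingroup taxa share the derived state 'present' for II; it defines the ingroup but does not resolve relationships within it.
Only Beta, Epsilon, and Gamma show the derived state 'present' for III, supporting them as a clade.
IV (derived state 'present') is shared by Beta and Epsilon — a synapomorphy uniting that clade.
Most parsimonious ingroup topology: ((((Epsilon,Beta),Gamma),Eta),Delta).
Beta and Epsilon share a more recent common ancestor with each other than either does with Gamma, so Gamma is the least closely related of the three.

Gamma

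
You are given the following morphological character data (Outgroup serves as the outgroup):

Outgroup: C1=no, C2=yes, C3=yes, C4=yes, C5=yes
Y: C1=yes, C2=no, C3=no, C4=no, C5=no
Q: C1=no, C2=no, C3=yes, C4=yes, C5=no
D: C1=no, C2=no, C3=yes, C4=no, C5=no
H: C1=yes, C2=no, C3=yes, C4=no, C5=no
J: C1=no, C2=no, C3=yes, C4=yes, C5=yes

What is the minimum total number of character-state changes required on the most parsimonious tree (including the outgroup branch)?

5

Character polarity is set by the outgroup: the derived state is whichever differs from the outgroup's state, so for C2, C3, C4, C5 the derived state is 'no', and for the remaining characters it is 'yes'.
Only H and Y show the derived state 'yes' for C1, supporting them as a clade.
All ingroup taxa share the derived state 'no' for C2; it defines the ingroup but does not resolve relationships within it.
C3: derived state 'no' in Y only — an autapomorphy, so it tells us nothing about relationships among taxa.
C4: derived state 'no' in D, H, and Y only — synapomorphy for {D, H, Y}.
C5: derived state 'no' in D, H, Q, and Y only — synapomorphy for {D, H, Q, Y}.
Most parsimonious ingroup topology: ((((Y,H),D),Q),J).
Changes per character on this tree: C1: 1; C2: 1; C3: 1; C4: 1; C5: 1.
Total = 5.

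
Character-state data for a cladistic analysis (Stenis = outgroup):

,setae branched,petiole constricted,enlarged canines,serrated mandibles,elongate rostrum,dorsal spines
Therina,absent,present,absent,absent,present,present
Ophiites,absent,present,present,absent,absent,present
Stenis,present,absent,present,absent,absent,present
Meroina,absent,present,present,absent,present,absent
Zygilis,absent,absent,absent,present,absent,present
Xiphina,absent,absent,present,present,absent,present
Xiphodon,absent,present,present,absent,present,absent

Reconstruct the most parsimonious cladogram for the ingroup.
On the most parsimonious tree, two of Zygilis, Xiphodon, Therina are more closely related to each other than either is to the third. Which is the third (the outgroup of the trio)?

Character polarity is set by the outgroup: the derived state is whichever differs from the outgroup's state, so for setae branched, enlarged canines, dorsal spines the derived state is 'absent', and for the remaining characters it is 'present'.
setae branched (derived state 'absent') is shared by all ingroup taxa — unites the whole ingroup.
petiole constricted: derived state 'present' in Meroina, Ophiites, Therina, and Xiphodon only — synapomorphy for {Meroina, Ophiites, Therina, Xiphodon}.
enlarged canines groups Therina and Zygilis, which is incompatible with the clades supported by the remaining characters; treating it as convergent (homoplasy) costs fewer steps than any alternative tree.
Only Xiphina and Zygilis show the derived state 'present' for serrated mandibles, supporting them as a clade.
elongate rostrum (derived state 'present') is shared by Meroina, Therina, and Xiphodon — a synapomorphy uniting that clade.
Only Meroina and Xiphodon show the derived state 'absent' for dorsal spines, supporting them as a clade.
Most parsimonious ingroup topology: ((((Meroina,Xiphodon),Therina),Ophiites),(Zygilis,Xiphina)).
Therina and Xiphodon share a more recent common ancestor with each other than either does with Zygilis, so Zygilis is the least closely related of the three.

Zygilis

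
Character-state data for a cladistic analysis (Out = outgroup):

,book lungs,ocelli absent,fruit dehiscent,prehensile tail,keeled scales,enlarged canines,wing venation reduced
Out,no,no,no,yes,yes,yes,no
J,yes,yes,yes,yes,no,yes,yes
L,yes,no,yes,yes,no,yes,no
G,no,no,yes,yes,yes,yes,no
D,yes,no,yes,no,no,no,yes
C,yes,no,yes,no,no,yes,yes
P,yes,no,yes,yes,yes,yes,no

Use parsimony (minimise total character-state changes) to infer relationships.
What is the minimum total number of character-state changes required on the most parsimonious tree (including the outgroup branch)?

Character polarity is set by the outgroup: the derived state is whichever differs from the outgroup's state, so for prehensile tail, keeled scales, enlarged canines the derived state is 'no', and for the remaining characters it is 'yes'.
Only C, D, J, L, and P show the derived state 'yes' for book lungs, supporting them as a clade.
ocelli absent: derived state 'yes' in J only — an autapomorphy, so it tells us nothing about relationships among taxa.
All ingroup taxa share the derived state 'yes' for fruit dehiscent; it defines the ingroup but does not resolve relationships within it.
Only C and D show the derived state 'no' for prehensile tail, supporting them as a clade.
keeled scales (derived state 'no') is shared by C, D, J, and L — a synapomorphy uniting that clade.
enlarged canines (derived state 'no') is unique to D (autapomorphy; uninformative for grouping).
wing venation reduced: derived state 'yes' in C, D, and J only — synapomorphy for {C, D, J}.
Most parsimonious ingroup topology: ((((J,(D,C)),L),P),G).
Changes per character on this tree: book lungs: 1; ocelli absent: 1; fruit dehiscent: 1; prehensile tail: 1; keeled scales: 1; enlarged canines: 1; wing venation reduced: 1.
Total = 7.

7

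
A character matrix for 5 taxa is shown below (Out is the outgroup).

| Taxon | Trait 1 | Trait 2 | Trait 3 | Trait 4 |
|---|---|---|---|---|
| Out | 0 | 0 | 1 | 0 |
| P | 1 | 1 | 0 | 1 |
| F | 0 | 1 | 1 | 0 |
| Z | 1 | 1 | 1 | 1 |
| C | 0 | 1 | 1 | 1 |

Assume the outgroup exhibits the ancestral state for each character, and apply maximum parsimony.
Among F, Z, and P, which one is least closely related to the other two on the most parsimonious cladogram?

Character polarity is set by the outgroup: the derived state is whichever differs from the outgroup's state, so for Trait 3 the derived state is '0', and for the remaining characters it is '1'.
Only P and Z show the derived state '1' for Trait 1, supporting them as a clade.
Trait 2 (derived state '1') is shared by all ingroup taxa — unites the whole ingroup.
Trait 3: derived state '0' in P only — an autapomorphy, so it tells us nothing about relationships among taxa.
Only C, P, and Z show the derived state '1' for Trait 4, supporting them as a clade.
Most parsimonious ingroup topology: (((P,Z),C),F).
P and Z share a more recent common ancestor with each other than either does with F, so F is the least closely related of the three.

F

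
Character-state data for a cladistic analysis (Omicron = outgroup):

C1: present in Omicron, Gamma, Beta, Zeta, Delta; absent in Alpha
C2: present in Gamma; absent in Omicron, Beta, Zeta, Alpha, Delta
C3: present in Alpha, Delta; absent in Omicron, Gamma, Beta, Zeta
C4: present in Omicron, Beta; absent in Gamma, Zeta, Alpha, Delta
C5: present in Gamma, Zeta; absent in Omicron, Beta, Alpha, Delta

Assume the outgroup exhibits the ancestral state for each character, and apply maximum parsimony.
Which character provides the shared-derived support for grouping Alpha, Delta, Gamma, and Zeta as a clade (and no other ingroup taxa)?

Character polarity is set by the outgroup: the derived state is whichever differs from the outgroup's state, so for C1, C4 the derived state is 'absent', and for the remaining characters it is 'present'.
C1 (derived state 'absent') is unique to Alpha (autapomorphy; uninformative for grouping).
C2: derived state 'present' in Gamma only — an autapomorphy, so it tells us nothing about relationships among taxa.
C3 (derived state 'present') is shared by Alpha and Delta — a synapomorphy uniting that clade.
C4: derived state 'absent' in Alpha, Delta, Gamma, and Zeta only — synapomorphy for {Alpha, Delta, Gamma, Zeta}.
C5: derived state 'present' in Gamma and Zeta only — synapomorphy for {Gamma, Zeta}.
Most parsimonious ingroup topology: (((Gamma,Zeta),(Alpha,Delta)),Beta).
The clade {Alpha, Delta, Gamma, Zeta} is supported by C4: its derived state 'absent' occurs in exactly those taxa and in no other taxon (including the outgroup).

C4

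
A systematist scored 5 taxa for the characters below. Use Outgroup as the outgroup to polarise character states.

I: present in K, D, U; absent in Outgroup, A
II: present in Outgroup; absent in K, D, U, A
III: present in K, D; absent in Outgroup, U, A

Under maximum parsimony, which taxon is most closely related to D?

Character polarity is set by the outgroup: the derived state is whichever differs from the outgroup's state, so for II the derived state is 'absent', and for the remaining characters it is 'present'.
I (derived state 'present') is shared by D, K, and U — a synapomorphy uniting that clade.
II (derived state 'absent') is shared by all ingroup taxa — unites the whole ingroup.
III (derived state 'present') is shared by D and K — a synapomorphy uniting that clade.
Most parsimonious ingroup topology: (((K,D),U),A).
D and K form a cherry on this tree, so they are sister taxa.

K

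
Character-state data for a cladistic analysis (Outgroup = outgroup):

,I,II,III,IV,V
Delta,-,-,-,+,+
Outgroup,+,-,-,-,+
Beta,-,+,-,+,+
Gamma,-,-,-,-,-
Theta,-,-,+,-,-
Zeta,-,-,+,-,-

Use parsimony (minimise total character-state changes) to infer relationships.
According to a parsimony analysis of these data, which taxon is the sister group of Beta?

Delta

Character polarity is set by the outgroup: the derived state is whichever differs from the outgroup's state, so for I, V the derived state is '-', and for the remaining characters it is '+'.
I (derived state '-') is shared by all ingroup taxa — unites the whole ingroup.
II: derived state '+' in Beta only — an autapomorphy, so it tells us nothing about relationships among taxa.
III (derived state '+') is shared by Theta and Zeta — a synapomorphy uniting that clade.
Only Beta and Delta show the derived state '+' for IV, supporting them as a clade.
Only Gamma, Theta, and Zeta show the derived state '-' for V, supporting them as a clade.
Most parsimonious ingroup topology: (((Zeta,Theta),Gamma),(Delta,Beta)).
Beta and Delta form a cherry on this tree, so they are sister taxa.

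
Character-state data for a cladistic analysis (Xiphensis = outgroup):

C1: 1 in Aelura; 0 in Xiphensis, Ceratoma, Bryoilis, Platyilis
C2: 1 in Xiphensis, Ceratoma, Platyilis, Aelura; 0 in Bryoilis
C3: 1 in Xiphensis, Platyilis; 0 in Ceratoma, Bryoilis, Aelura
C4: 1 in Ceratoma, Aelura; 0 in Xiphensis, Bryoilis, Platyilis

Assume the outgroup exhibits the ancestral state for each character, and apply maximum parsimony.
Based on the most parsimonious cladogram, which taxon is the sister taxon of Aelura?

Character polarity is set by the outgroup: the derived state is whichever differs from the outgroup's state, so for C2, C3 the derived state is '0', and for the remaining characters it is '1'.
C1: derived state '1' in Aelura only — an autapomorphy, so it tells us nothing about relationships among taxa.
C2 (derived state '0') is unique to Bryoilis (autapomorphy; uninformative for grouping).
Only Aelura, Bryoilis, and Ceratoma show the derived state '0' for C3, supporting them as a clade.
C4 (derived state '1') is shared by Aelura and Ceratoma — a synapomorphy uniting that clade.
Most parsimonious ingroup topology: (Platyilis,((Aelura,Ceratoma),Bryoilis)).
Aelura and Ceratoma form a cherry on this tree, so they are sister taxa.

Ceratoma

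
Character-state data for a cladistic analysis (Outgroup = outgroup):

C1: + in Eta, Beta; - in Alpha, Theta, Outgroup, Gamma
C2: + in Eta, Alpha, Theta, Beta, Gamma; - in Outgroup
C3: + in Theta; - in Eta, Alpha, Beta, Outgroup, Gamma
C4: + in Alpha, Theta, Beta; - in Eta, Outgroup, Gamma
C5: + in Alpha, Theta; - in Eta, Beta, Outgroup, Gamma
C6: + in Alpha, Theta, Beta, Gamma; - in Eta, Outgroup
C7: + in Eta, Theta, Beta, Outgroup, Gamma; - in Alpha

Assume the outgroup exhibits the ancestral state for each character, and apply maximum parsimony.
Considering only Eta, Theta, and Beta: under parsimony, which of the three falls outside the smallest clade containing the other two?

Eta

Character polarity is set by the outgroup: the derived state is whichever differs from the outgroup's state, so for C7 the derived state is '-', and for the remaining characters it is '+'.
C1 (state '+') occurs in Beta and Eta but conflicts with the nesting implied by the other characters — most parsimoniously interpreted as homoplasy.
C2 (derived state '+') is shared by all ingroup taxa — unites the whole ingroup.
C3: derived state '+' in Theta only — an autapomorphy, so it tells us nothing about relationships among taxa.
C4 (derived state '+') is shared by Alpha, Beta, and Theta — a synapomorphy uniting that clade.
Only Alpha and Theta show the derived state '+' for C5, supporting them as a clade.
C6 (derived state '+') is shared by Alpha, Beta, Gamma, and Theta — a synapomorphy uniting that clade.
C7 (derived state '-') is unique to Alpha (autapomorphy; uninformative for grouping).
Most parsimonious ingroup topology: ((((Alpha,Theta),Beta),Gamma),Eta).
Beta and Theta share a more recent common ancestor with each other than either does with Eta, so Eta is the least closely related of the three.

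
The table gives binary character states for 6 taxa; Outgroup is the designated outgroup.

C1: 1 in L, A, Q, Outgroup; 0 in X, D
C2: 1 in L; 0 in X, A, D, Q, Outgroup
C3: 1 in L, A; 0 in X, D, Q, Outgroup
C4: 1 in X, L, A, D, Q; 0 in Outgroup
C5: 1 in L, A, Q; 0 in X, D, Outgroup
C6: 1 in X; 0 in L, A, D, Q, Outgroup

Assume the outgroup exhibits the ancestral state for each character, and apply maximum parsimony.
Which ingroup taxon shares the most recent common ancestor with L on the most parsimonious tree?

A

Character polarity is set by the outgroup: the derived state is whichever differs from the outgroup's state, so for C1 the derived state is '0', and for the remaining characters it is '1'.
Only D and X show the derived state '0' for C1, supporting them as a clade.
C2 (derived state '1') is unique to L (autapomorphy; uninformative for grouping).
Only A and L show the derived state '1' for C3, supporting them as a clade.
C4 (derived state '1') is shared by all ingroup taxa — unites the whole ingroup.
C5: derived state '1' in A, L, and Q only — synapomorphy for {A, L, Q}.
C6 (derived state '1') is unique to X (autapomorphy; uninformative for grouping).
Most parsimonious ingroup topology: ((D,X),(Q,(L,A))).
L and A form a cherry on this tree, so they are sister taxa.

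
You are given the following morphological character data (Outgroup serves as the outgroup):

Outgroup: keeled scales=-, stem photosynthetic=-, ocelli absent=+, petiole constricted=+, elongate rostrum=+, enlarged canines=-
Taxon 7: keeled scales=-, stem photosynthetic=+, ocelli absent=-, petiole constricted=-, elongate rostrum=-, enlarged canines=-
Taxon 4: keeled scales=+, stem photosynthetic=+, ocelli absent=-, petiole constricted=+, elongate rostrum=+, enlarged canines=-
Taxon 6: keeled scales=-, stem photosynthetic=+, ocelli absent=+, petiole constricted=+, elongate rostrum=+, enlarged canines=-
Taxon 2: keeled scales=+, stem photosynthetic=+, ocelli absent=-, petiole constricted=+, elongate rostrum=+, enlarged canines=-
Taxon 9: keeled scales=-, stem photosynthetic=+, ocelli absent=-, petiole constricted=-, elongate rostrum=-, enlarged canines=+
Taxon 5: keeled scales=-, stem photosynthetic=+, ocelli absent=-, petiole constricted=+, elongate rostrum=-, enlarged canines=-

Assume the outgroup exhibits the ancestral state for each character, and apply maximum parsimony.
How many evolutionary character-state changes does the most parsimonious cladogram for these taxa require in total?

6

Character polarity is set by the outgroup: the derived state is whichever differs from the outgroup's state, so for ocelli absent, petiole constricted, elongate rostrum the derived state is '-', and for the remaining characters it is '+'.
Only Taxon 2 and Taxon 4 show the derived state '+' for keeled scales, supporting them as a clade.
stem photosynthetic (derived state '+') is shared by all ingroup taxa — unites the whole ingroup.
Only Taxon 2, Taxon 4, Taxon 5, Taxon 7, and Taxon 9 show the derived state '-' for ocelli absent, supporting them as a clade.
Only Taxon 7 and Taxon 9 show the derived state '-' for petiole constricted, supporting them as a clade.
elongate rostrum (derived state '-') is shared by Taxon 5, Taxon 7, and Taxon 9 — a synapomorphy uniting that clade.
enlarged canines: derived state '+' in Taxon 9 only — an autapomorphy, so it tells us nothing about relationships among taxa.
Most parsimonious ingroup topology: ((((Taxon 7,Taxon 9),Taxon 5),(Taxon 4,Taxon 2)),Taxon 6).
Changes per character on this tree: keeled scales: 1; stem photosynthetic: 1; ocelli absent: 1; petiole constricted: 1; elongate rostrum: 1; enlarged canines: 1.
Total = 6.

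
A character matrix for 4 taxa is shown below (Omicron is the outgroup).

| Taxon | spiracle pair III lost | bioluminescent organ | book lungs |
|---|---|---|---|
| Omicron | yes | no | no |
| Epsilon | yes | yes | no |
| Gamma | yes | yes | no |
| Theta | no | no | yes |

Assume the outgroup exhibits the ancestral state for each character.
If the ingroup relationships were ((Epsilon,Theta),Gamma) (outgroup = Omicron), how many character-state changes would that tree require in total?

4

Map each character onto ((Epsilon,Theta),Gamma) (rooted by Omicron) and count the minimum state changes it requires (Fitch parsimony):
spiracle pair III lost: 1; bioluminescent organ: 2; book lungs: 1.
Total tree length = 4.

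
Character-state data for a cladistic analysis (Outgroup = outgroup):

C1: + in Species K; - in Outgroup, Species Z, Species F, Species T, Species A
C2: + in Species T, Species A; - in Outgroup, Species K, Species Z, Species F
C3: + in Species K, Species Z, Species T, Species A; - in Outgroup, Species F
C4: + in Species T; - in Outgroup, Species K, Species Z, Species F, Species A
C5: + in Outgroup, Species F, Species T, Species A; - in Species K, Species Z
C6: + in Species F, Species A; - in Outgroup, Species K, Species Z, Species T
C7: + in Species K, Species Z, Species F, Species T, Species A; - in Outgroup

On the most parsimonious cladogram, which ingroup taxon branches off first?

Species F

Character polarity is set by the outgroup: the derived state is whichever differs from the outgroup's state, so for C5 the derived state is '-', and for the remaining characters it is '+'.
C1: derived state '+' in Species K only — an autapomorphy, so it tells us nothing about relationships among taxa.
C2: derived state '+' in Species A and Species T only — synapomorphy for {Species A, Species T}.
Only Species A, Species K, Species T, and Species Z show the derived state '+' for C3, supporting them as a clade.
C4 (derived state '+') is unique to Species T (autapomorphy; uninformative for grouping).
Only Species K and Species Z show the derived state '-' for C5, supporting them as a clade.
C6 groups Species A and Species F, which is incompatible with the clades supported by the remaining characters; treating it as convergent (homoplasy) costs fewer steps than any alternative tree.
All ingroup taxa share the derived state '+' for C7; it defines the ingroup but does not resolve relationships within it.
Most parsimonious ingroup topology: (((Species K,Species Z),(Species T,Species A)),Species F).
Species F is sister to the clade containing all other ingroup taxa, so it is the earliest-diverging (most basal) ingroup lineage.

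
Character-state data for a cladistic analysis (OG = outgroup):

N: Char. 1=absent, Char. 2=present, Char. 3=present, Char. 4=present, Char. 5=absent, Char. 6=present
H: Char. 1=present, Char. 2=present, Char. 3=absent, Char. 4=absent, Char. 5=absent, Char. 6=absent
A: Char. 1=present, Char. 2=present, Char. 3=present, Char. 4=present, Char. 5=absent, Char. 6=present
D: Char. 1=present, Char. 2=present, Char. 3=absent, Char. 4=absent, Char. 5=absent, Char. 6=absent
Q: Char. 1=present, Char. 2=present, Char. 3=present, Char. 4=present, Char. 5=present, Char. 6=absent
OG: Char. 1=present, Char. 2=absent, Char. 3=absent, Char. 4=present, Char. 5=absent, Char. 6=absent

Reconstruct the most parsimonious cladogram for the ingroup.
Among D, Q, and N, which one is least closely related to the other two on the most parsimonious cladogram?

D

Character polarity is set by the outgroup: the derived state is whichever differs from the outgroup's state, so for Char. 1, Char. 4 the derived state is 'absent', and for the remaining characters it is 'present'.
Char. 1: derived state 'absent' in N only — an autapomorphy, so it tells us nothing about relationships among taxa.
Char. 2 (derived state 'present') is shared by all ingroup taxa — unites the whole ingroup.
Char. 3 (derived state 'present') is shared by A, N, and Q — a synapomorphy uniting that clade.
Only D and H show the derived state 'absent' for Char. 4, supporting them as a clade.
Char. 5: derived state 'present' in Q only — an autapomorphy, so it tells us nothing about relationships among taxa.
Char. 6: derived state 'present' in A and N only — synapomorphy for {A, N}.
Most parsimonious ingroup topology: (((A,N),Q),(H,D)).
N and Q share a more recent common ancestor with each other than either does with D, so D is the least closely related of the three.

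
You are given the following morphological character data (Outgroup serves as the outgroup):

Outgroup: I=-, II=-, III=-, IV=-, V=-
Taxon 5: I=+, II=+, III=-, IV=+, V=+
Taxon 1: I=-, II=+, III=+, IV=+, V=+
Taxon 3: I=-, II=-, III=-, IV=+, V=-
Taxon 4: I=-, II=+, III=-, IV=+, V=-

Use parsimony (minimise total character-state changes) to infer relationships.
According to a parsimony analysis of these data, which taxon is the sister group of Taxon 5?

Taxon 1

The outgroup has state '-' for every character, so '+' is the derived state throughout.
I (derived state '+') is unique to Taxon 5 (autapomorphy; uninformative for grouping).
Only Taxon 1, Taxon 4, and Taxon 5 show the derived state '+' for II, supporting them as a clade.
III: derived state '+' in Taxon 1 only — an autapomorphy, so it tells us nothing about relationships among taxa.
IV (derived state '+') is shared by all ingroup taxa — unites the whole ingroup.
V: derived state '+' in Taxon 1 and Taxon 5 only — synapomorphy for {Taxon 1, Taxon 5}.
Most parsimonious ingroup topology: (((Taxon 5,Taxon 1),Taxon 4),Taxon 3).
Taxon 5 and Taxon 1 form a cherry on this tree, so they are sister taxa.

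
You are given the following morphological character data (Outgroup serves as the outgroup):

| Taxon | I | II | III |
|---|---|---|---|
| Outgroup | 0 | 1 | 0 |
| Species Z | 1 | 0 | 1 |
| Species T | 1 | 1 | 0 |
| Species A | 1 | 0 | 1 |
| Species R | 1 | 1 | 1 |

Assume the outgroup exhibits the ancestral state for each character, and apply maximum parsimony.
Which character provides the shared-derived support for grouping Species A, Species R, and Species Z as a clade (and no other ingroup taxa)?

Character polarity is set by the outgroup: the derived state is whichever differs from the outgroup's state, so for II the derived state is '0', and for the remaining characters it is '1'.
I (derived state '1') is shared by all ingroup taxa — unites the whole ingroup.
II: derived state '0' in Species A and Species Z only — synapomorphy for {Species A, Species Z}.
III (derived state '1') is shared by Species A, Species R, and Species Z — a synapomorphy uniting that clade.
Most parsimonious ingroup topology: (((Species Z,Species A),Species R),Species T).
The clade {Species A, Species R, Species Z} is supported by III: its derived state '1' occurs in exactly those taxa and in no other taxon (including the outgroup).

III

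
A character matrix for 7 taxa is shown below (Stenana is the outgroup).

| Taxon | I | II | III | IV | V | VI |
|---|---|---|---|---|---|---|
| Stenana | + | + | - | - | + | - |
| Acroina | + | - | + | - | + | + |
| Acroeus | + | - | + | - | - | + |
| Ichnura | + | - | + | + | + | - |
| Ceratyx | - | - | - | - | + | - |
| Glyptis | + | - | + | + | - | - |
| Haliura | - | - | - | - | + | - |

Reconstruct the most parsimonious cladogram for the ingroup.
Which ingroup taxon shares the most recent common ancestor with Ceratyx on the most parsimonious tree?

Haliura

Character polarity is set by the outgroup: the derived state is whichever differs from the outgroup's state, so for I, II, V the derived state is '-', and for the remaining characters it is '+'.
I (derived state '-') is shared by Ceratyx and Haliura — a synapomorphy uniting that clade.
All ingroup taxa share the derived state '-' for II; it defines the ingroup but does not resolve relationships within it.
Only Acroeus, Acroina, Glyptis, and Ichnura show the derived state '+' for III, supporting them as a clade.
IV: derived state '+' in Glyptis and Ichnura only — synapomorphy for {Glyptis, Ichnura}.
V (state '-') occurs in Acroeus and Glyptis but conflicts with the nesting implied by the other characters — most parsimoniously interpreted as homoplasy.
VI (derived state '+') is shared by Acroeus and Acroina — a synapomorphy uniting that clade.
Most parsimonious ingroup topology: (((Acroina,Acroeus),(Ichnura,Glyptis)),(Ceratyx,Haliura)).
Ceratyx and Haliura form a cherry on this tree, so they are sister taxa.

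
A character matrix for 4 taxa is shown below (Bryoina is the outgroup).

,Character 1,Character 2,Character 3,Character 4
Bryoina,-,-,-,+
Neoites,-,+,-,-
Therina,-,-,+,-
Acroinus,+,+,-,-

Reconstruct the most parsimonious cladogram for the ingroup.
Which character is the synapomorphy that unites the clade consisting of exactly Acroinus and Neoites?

Character polarity is set by the outgroup: the derived state is whichever differs from the outgroup's state, so for Character 4 the derived state is '-', and for the remaining characters it is '+'.
Character 1 (derived state '+') is unique to Acroinus (autapomorphy; uninformative for grouping).
Character 2: derived state '+' in Acroinus and Neoites only — synapomorphy for {Acroinus, Neoites}.
Character 3: derived state '+' in Therina only — an autapomorphy, so it tells us nothing about relationships among taxa.
All ingroup taxa share the derived state '-' for Character 4; it defines the ingroup but does not resolve relationships within it.
Most parsimonious ingroup topology: ((Neoites,Acroinus),Therina).
The clade {Acroinus, Neoites} is supported by Character 2: its derived state '+' occurs in exactly those taxa and in no other taxon (including the outgroup).

Character 2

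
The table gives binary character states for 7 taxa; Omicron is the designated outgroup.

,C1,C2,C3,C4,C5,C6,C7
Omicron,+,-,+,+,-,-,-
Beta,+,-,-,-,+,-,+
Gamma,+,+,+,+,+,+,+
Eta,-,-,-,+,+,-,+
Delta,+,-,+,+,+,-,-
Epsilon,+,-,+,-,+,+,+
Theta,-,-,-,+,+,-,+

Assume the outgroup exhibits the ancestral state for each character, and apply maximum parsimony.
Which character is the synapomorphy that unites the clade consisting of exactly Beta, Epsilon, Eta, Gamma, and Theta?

Character polarity is set by the outgroup: the derived state is whichever differs from the outgroup's state, so for C1, C3, C4 the derived state is '-', and for the remaining characters it is '+'.
Only Eta and Theta show the derived state '-' for C1, supporting them as a clade.
C2: derived state '+' in Gamma only — an autapomorphy, so it tells us nothing about relationships among taxa.
C3: derived state '-' in Beta, Eta, and Theta only — synapomorphy for {Beta, Eta, Theta}.
C4 (state '-') occurs in Beta and Epsilon but conflicts with the nesting implied by the other characters — most parsimoniously interpreted as homoplasy.
All ingroup taxa share the derived state '+' for C5; it defines the ingroup but does not resolve relationships within it.
C6 (derived state '+') is shared by Epsilon and Gamma — a synapomorphy uniting that clade.
C7: derived state '+' in Beta, Epsilon, Eta, Gamma, and Theta only — synapomorphy for {Beta, Epsilon, Eta, Gamma, Theta}.
Most parsimonious ingroup topology: (((Beta,(Eta,Theta)),(Gamma,Epsilon)),Delta).
The clade {Beta, Epsilon, Eta, Gamma, Theta} is supported by C7: its derived state '+' occurs in exactly those taxa and in no other taxon (including the outgroup).

C7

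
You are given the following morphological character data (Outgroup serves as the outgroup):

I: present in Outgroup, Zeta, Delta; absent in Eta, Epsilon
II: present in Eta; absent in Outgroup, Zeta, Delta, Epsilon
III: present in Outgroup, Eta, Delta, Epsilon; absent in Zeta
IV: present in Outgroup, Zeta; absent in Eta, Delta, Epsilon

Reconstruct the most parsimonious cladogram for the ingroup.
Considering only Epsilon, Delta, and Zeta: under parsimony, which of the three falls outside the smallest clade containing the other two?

Character polarity is set by the outgroup: the derived state is whichever differs from the outgroup's state, so for I, III, IV the derived state is 'absent', and for the remaining characters it is 'present'.
Only Epsilon and Eta show the derived state 'absent' for I, supporting them as a clade.
II (derived state 'present') is unique to Eta (autapomorphy; uninformative for grouping).
III: derived state 'absent' in Zeta only — an autapomorphy, so it tells us nothing about relationships among taxa.
Only Delta, Epsilon, and Eta show the derived state 'absent' for IV, supporting them as a clade.
Most parsimonious ingroup topology: (((Eta,Epsilon),Delta),Zeta).
Delta and Epsilon share a more recent common ancestor with each other than either does with Zeta, so Zeta is the least closely related of the three.

Zeta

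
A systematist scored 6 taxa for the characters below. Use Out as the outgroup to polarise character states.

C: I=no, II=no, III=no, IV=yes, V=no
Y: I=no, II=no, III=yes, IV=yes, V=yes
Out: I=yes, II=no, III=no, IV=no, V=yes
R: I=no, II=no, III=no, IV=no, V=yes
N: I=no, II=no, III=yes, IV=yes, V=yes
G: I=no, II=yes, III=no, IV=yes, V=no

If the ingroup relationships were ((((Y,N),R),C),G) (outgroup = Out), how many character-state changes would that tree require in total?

7

Map each character onto ((((Y,N),R),C),G) (rooted by Out) and count the minimum state changes it requires (Fitch parsimony):
I: 1; II: 1; III: 1; IV: 2; V: 2.
Total tree length = 7.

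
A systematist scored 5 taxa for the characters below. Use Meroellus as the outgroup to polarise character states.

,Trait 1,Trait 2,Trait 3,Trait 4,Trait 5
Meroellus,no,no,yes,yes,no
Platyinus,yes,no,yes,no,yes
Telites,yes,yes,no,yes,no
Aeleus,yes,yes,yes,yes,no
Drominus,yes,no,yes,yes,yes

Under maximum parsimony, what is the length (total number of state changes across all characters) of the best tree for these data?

Character polarity is set by the outgroup: the derived state is whichever differs from the outgroup's state, so for Trait 3, Trait 4 the derived state is 'no', and for the remaining characters it is 'yes'.
Trait 1 (derived state 'yes') is shared by all ingroup taxa — unites the whole ingroup.
Trait 2: derived state 'yes' in Aeleus and Telites only — synapomorphy for {Aeleus, Telites}.
Trait 3: derived state 'no' in Telites only — an autapomorphy, so it tells us nothing about relationships among taxa.
Trait 4 (derived state 'no') is unique to Platyinus (autapomorphy; uninformative for grouping).
Trait 5 (derived state 'yes') is shared by Drominus and Platyinus — a synapomorphy uniting that clade.
Most parsimonious ingroup topology: ((Platyinus,Drominus),(Telites,Aeleus)).
Changes per character on this tree: Trait 1: 1; Trait 2: 1; Trait 3: 1; Trait 4: 1; Trait 5: 1.
Total = 5.

5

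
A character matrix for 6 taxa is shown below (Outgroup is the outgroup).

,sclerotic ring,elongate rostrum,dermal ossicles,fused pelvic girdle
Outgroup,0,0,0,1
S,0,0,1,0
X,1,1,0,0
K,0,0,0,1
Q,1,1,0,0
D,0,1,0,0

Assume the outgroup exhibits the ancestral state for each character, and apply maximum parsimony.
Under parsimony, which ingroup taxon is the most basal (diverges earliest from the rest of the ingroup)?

K

Character polarity is set by the outgroup: the derived state is whichever differs from the outgroup's state, so for fused pelvic girdle the derived state is '0', and for the remaining characters it is '1'.
sclerotic ring: derived state '1' in Q and X only — synapomorphy for {Q, X}.
Only D, Q, and X show the derived state '1' for elongate rostrum, supporting them as a clade.
dermal ossicles: derived state '1' in S only — an autapomorphy, so it tells us nothing about relationships among taxa.
fused pelvic girdle (derived state '0') is shared by D, Q, S, and X — a synapomorphy uniting that clade.
Most parsimonious ingroup topology: ((S,((X,Q),D)),K).
K is sister to the clade containing all other ingroup taxa, so it is the earliest-diverging (most basal) ingroup lineage.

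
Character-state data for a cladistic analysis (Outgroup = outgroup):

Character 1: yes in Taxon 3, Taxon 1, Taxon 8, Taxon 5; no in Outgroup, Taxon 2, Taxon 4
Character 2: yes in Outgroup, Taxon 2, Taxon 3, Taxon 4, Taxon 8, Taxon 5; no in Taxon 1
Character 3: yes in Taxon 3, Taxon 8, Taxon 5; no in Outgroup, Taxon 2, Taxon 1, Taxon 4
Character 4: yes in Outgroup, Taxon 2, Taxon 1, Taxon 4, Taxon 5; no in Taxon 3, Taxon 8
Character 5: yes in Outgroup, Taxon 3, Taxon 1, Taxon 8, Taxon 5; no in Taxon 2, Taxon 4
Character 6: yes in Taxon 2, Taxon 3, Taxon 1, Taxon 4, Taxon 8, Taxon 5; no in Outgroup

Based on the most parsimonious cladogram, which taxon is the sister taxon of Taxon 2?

Taxon 4

Character polarity is set by the outgroup: the derived state is whichever differs from the outgroup's state, so for Character 2, Character 4, Character 5 the derived state is 'no', and for the remaining characters it is 'yes'.
Only Taxon 1, Taxon 3, Taxon 5, and Taxon 8 show the derived state 'yes' for Character 1, supporting them as a clade.
Character 2: derived state 'no' in Taxon 1 only — an autapomorphy, so it tells us nothing about relationships among taxa.
Only Taxon 3, Taxon 5, and Taxon 8 show the derived state 'yes' for Character 3, supporting them as a clade.
Character 4 (derived state 'no') is shared by Taxon 3 and Taxon 8 — a synapomorphy uniting that clade.
Only Taxon 2 and Taxon 4 show the derived state 'no' for Character 5, supporting them as a clade.
All ingroup taxa share the derived state 'yes' for Character 6; it defines the ingroup but does not resolve relationships within it.
Most parsimonious ingroup topology: ((Taxon 2,Taxon 4),(((Taxon 3,Taxon 8),Taxon 5),Taxon 1)).
Taxon 2 and Taxon 4 form a cherry on this tree, so they are sister taxa.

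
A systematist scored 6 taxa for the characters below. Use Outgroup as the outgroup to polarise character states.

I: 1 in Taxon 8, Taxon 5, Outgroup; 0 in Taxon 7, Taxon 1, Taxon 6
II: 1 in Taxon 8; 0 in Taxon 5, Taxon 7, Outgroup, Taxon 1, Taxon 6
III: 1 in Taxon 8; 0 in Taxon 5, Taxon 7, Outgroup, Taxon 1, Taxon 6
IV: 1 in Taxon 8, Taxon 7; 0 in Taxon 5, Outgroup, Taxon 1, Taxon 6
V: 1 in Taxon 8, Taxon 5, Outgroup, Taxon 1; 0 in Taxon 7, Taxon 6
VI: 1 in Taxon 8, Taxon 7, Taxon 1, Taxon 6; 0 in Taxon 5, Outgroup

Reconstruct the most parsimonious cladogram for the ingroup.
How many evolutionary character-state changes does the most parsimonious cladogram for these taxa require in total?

Character polarity is set by the outgroup: the derived state is whichever differs from the outgroup's state, so for I, V the derived state is '0', and for the remaining characters it is '1'.
I (derived state '0') is shared by Taxon 1, Taxon 6, and Taxon 7 — a synapomorphy uniting that clade.
II (derived state '1') is unique to Taxon 8 (autapomorphy; uninformative for grouping).
III (derived state '1') is unique to Taxon 8 (autapomorphy; uninformative for grouping).
IV (state '1') occurs in Taxon 7 and Taxon 8 but conflicts with the nesting implied by the other characters — most parsimoniously interpreted as homoplasy.
Only Taxon 6 and Taxon 7 show the derived state '0' for V, supporting them as a clade.
VI: derived state '1' in Taxon 1, Taxon 6, Taxon 7, and Taxon 8 only — synapomorphy for {Taxon 1, Taxon 6, Taxon 7, Taxon 8}.
Most parsimonious ingroup topology: ((((Taxon 7,Taxon 6),Taxon 1),Taxon 8),Taxon 5).
Changes per character on this tree: I: 1; II: 1; III: 1; IV: 2; V: 1; VI: 1.
Total = 7.

7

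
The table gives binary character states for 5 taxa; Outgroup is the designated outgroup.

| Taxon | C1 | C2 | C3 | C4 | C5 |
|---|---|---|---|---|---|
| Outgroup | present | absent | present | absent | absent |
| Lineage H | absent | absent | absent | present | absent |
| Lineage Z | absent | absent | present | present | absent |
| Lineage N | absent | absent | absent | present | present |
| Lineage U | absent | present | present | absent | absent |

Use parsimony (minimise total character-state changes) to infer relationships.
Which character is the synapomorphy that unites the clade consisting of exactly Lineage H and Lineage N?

C3

Character polarity is set by the outgroup: the derived state is whichever differs from the outgroup's state, so for C1, C3 the derived state is 'absent', and for the remaining characters it is 'present'.
All ingroup taxa share the derived state 'absent' for C1; it defines the ingroup but does not resolve relationships within it.
C2: derived state 'present' in Lineage U only — an autapomorphy, so it tells us nothing about relationships among taxa.
C3 (derived state 'absent') is shared by Lineage H and Lineage N — a synapomorphy uniting that clade.
C4 (derived state 'present') is shared by Lineage H, Lineage N, and Lineage Z — a synapomorphy uniting that clade.
C5 (derived state 'present') is unique to Lineage N (autapomorphy; uninformative for grouping).
Most parsimonious ingroup topology: (((Lineage H,Lineage N),Lineage Z),Lineage U).
The clade {Lineage H, Lineage N} is supported by C3: its derived state 'absent' occurs in exactly those taxa and in no other taxon (including the outgroup).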